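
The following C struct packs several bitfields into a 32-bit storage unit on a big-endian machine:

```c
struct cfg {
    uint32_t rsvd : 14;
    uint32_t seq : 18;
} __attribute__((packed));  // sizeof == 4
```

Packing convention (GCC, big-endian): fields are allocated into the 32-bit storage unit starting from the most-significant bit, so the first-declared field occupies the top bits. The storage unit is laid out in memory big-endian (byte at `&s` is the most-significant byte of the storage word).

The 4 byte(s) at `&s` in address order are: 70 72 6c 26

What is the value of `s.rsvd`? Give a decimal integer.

[0]=0x70 [1]=0x72 [2]=0x6c [3]=0x26 (big-endian) → word 0x70726c26
rsvd:14 @ bit 18 → (0x70726c26>>18)&0x3fff = 0x1c1c  ←
seq:18 @ bit 0 → (0x70726c26>>0)&0x3ffff = 0x26c26

7196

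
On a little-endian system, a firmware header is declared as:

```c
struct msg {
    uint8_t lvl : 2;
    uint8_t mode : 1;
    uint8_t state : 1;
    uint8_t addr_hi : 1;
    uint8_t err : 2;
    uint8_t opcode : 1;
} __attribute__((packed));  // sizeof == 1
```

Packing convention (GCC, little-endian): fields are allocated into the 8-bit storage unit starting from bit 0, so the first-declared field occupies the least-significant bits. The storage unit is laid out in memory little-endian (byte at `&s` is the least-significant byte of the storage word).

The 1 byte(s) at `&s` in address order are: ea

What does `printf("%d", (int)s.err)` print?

3

[0]=0xea (little-endian) → word 0xea
lvl [0+:2] = (word>>0) & 0x3 = 2
mode [2+:1] = (word>>2) & 0x1 = 0
state [3+:1] = (word>>3) & 0x1 = 1
addr_hi [4+:1] = (word>>4) & 0x1 = 0
err [5+:2] = (word>>5) & 0x3 = 3  ←
opcode [7+:1] = (word>>7) & 0x1 = 1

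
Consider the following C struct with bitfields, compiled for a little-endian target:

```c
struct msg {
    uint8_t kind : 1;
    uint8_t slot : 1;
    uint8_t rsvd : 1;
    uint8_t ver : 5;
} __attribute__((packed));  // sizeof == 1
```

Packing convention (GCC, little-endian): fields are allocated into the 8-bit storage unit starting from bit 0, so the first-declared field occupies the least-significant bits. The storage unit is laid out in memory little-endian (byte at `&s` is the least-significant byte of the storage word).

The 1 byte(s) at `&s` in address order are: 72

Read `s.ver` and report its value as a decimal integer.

[0]=0x72 (little-endian) → word 0x72
kind [0+:1] = (word>>0) & 0x1 = 0
slot [1+:1] = (word>>1) & 0x1 = 1
rsvd [2+:1] = (word>>2) & 0x1 = 0
ver [3+:5] = (word>>3) & 0x1f = 14  ←

14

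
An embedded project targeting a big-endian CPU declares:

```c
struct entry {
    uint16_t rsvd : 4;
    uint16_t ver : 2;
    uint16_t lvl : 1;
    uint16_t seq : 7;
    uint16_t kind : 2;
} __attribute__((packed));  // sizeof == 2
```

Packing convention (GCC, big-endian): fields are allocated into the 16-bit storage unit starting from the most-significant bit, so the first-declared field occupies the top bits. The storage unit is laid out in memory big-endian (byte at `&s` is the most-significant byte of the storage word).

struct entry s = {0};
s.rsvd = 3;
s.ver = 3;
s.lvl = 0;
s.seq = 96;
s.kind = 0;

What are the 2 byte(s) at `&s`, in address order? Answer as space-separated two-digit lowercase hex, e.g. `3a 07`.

3d 80

[12+:4] rsvd=3 & 0xf = 0x3; word=0x3000
[10+:2] ver=3 & 0x3 = 0x3; word=0x3c00
[9+:1] lvl=0 & 0x1 = 0x0; word=0x3c00
[2+:7] seq=96 & 0x7f = 0x60; word=0x3d80
[0+:2] kind=0 & 0x3 = 0x0; word=0x3d80
word = 0x3d80 → big-endian bytes:
  [0]=0x3d  [1]=0x80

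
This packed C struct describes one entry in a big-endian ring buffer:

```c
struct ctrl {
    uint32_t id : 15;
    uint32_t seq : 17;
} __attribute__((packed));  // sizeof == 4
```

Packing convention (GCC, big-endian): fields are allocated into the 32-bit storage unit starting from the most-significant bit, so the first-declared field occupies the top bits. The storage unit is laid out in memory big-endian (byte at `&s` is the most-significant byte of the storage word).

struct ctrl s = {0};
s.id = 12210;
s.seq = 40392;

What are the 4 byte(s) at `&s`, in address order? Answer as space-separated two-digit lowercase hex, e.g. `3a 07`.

5f 64 9d c8

[17+:15] id=12210 & 0x7fff = 0x2fb2; word=0x5f640000
[0+:17] seq=40392 & 0x1ffff = 0x9dc8; word=0x5f649dc8
word = 0x5f649dc8 → big-endian bytes:
  [0]=0x5f  [1]=0x64  [2]=0x9d  [3]=0xc8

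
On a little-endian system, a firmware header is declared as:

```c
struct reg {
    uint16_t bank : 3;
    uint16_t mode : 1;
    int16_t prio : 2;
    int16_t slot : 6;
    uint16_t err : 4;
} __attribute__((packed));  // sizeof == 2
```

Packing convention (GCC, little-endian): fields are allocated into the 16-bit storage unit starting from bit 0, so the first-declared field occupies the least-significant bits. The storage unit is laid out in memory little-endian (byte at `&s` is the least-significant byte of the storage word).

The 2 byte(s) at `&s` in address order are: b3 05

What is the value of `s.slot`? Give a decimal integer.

[0]=0xb3 [1]=0x05 (little-endian) → word 0x05b3
bank [0+:3] = (word>>0) & 0x7 = 3
mode [3+:1] = (word>>3) & 0x1 = 0
prio [4+:2] = (word>>4) & 0x3 = 3
slot [6+:6] = (word>>6) & 0x3f = 22  ←
err [12+:4] = (word>>12) & 0xf = 0
slot signed 6b, MSB=0: value = 22

22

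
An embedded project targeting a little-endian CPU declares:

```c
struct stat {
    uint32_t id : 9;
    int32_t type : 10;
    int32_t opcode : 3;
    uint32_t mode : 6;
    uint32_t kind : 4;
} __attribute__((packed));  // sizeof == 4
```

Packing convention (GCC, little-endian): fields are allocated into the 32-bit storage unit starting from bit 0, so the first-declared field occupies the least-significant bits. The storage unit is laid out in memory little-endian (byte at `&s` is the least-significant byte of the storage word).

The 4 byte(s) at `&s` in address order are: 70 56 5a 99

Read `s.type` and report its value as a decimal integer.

[0]=0x70 [1]=0x56 [2]=0x5a [3]=0x99 (little-endian) → word 0x995a5670
id [0+:9] = (word>>0) & 0x1ff = 112
type [9+:10] = (word>>9) & 0x3ff = 299  ←
opcode [19+:3] = (word>>19) & 0x7 = 3
mode [22+:6] = (word>>22) & 0x3f = 37
kind [28+:4] = (word>>28) & 0xf = 9
type signed 10b, MSB=0: value = 299

299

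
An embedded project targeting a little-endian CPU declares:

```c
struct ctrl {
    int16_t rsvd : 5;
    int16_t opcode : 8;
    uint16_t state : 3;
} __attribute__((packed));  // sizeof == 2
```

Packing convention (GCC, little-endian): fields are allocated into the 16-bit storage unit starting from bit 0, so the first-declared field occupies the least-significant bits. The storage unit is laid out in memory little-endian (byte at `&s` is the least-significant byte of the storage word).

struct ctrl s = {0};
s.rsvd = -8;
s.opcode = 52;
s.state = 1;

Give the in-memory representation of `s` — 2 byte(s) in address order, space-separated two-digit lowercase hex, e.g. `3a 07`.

98 26

[0+:5] rsvd=-8 & 0x1f = 0x18; word=0x0018
[5+:8] opcode=52 & 0xff = 0x34; word=0x0698
[13+:3] state=1 & 0x7 = 0x1; word=0x2698
word = 0x2698 → little-endian bytes:
  [0]=0x98  [1]=0x26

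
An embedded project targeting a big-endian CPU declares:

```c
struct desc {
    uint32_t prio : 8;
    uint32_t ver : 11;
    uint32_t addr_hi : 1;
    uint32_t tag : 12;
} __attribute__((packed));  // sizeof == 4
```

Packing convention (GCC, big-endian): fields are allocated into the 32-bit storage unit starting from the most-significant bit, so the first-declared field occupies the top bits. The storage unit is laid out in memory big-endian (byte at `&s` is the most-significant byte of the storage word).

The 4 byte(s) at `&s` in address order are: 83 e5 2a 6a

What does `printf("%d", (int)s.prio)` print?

[0]=0x83 [1]=0xe5 [2]=0x2a [3]=0x6a (big-endian) → word 0x83e52a6a
prio [24+:8] = (word>>24) & 0xff = 131  ←
ver [13+:11] = (word>>13) & 0x7ff = 1833
addr_hi [12+:1] = (word>>12) & 0x1 = 0
tag [0+:12] = (word>>0) & 0xfff = 2666

131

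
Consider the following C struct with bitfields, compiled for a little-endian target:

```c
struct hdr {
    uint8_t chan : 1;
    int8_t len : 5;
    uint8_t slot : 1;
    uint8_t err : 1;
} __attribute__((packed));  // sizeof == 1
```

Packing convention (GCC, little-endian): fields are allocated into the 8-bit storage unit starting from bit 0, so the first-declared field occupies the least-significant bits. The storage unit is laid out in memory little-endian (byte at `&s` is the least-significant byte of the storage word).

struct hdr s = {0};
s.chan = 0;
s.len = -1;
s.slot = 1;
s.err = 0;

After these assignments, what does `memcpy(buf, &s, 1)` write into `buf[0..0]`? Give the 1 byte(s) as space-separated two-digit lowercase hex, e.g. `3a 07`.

7e

[0+:1] chan=0 & 0x1 = 0x0; word=0x00
[1+:5] len=-1 & 0x1f = 0x1f; word=0x3e
[6+:1] slot=1 & 0x1 = 0x1; word=0x7e
[7+:1] err=0 & 0x1 = 0x0; word=0x7e
word = 0x7e → little-endian bytes:
  [0]=0x7e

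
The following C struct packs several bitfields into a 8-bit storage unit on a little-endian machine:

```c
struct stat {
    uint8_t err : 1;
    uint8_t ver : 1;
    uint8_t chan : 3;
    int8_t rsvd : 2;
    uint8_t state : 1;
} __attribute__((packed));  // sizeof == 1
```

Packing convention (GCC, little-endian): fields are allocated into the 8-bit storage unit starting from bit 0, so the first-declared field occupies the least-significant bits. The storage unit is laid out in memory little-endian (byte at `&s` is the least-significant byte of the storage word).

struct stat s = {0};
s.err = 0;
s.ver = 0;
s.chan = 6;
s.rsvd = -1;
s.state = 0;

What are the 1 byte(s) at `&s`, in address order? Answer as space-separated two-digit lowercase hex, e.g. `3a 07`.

err:1 = 0 → 0x0 << 0 → word 0x00
ver:1 = 0 → 0x0 << 1 → word 0x00
chan:3 = 6 → 0x6 << 2 → word 0x18
rsvd:2 = -1 → 0x3 << 5 → word 0x78
state:1 = 0 → 0x0 << 7 → word 0x78
word = 0x78 → little-endian bytes:
  [0]=0x78

78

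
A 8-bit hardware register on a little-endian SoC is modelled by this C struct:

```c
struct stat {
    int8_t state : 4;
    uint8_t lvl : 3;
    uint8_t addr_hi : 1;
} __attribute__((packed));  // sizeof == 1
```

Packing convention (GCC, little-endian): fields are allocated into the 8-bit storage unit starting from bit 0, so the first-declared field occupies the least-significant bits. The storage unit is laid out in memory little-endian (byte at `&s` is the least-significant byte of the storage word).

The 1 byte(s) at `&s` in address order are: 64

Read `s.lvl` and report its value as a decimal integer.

[0]=0x64 (little-endian) → word 0x64
state [0+:4] = (word>>0) & 0xf = 4
lvl [4+:3] = (word>>4) & 0x7 = 6  ←
addr_hi [7+:1] = (word>>7) & 0x1 = 0

6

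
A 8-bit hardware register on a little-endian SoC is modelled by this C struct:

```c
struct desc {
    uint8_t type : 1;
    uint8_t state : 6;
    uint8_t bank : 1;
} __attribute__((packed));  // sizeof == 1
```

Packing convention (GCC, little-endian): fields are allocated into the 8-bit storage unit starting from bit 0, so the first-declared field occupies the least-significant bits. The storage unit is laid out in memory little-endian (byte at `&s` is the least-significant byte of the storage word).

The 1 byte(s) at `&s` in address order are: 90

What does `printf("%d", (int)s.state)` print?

8

[0]=0x90 (little-endian) → word 0x90
type [0+:1] = (word>>0) & 0x1 = 0
state [1+:6] = (word>>1) & 0x3f = 8  ←
bank [7+:1] = (word>>7) & 0x1 = 1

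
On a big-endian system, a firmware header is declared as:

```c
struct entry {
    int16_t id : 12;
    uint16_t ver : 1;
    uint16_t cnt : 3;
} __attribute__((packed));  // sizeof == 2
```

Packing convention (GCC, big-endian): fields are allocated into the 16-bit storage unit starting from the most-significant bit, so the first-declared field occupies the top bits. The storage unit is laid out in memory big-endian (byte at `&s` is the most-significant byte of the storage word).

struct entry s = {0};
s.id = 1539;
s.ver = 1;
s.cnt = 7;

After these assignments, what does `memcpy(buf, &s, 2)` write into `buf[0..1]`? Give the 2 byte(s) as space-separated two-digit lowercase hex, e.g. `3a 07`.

60 3f

id (12b) val=1539 bits=0x603 at bit 4: 0x6030
ver (1b) val=1 bits=0x1 at bit 3: 0x6038
cnt (3b) val=7 bits=0x7 at bit 0: 0x603f
word = 0x603f → big-endian bytes:
  [0]=0x60  [1]=0x3f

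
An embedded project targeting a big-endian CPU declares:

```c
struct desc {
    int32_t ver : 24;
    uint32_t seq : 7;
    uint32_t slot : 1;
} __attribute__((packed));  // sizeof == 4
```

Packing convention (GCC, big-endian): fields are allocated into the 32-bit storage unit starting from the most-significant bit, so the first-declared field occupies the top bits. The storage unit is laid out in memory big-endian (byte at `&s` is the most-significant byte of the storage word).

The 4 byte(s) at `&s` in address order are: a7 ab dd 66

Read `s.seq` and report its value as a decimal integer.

51

[0]=0xa7 [1]=0xab [2]=0xdd [3]=0x66 (big-endian) → word 0xa7abdd66
ver [8+:24] = (word>>8) & 0xffffff = 10988509
seq [1+:7] = (word>>1) & 0x7f = 51  ←
slot [0+:1] = (word>>0) & 0x1 = 0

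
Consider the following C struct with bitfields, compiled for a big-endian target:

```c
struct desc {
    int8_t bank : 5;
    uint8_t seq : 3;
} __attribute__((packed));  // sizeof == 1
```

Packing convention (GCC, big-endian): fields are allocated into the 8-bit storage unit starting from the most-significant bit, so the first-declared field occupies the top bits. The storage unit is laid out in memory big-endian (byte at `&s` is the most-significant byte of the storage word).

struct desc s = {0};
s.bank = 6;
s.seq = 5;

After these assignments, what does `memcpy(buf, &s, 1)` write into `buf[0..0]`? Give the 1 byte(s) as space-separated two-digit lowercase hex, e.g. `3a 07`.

bank:5 = 6 → 0x6 << 3 → word 0x30
seq:3 = 5 → 0x5 << 0 → word 0x35
word = 0x35 → big-endian bytes:
  [0]=0x35

35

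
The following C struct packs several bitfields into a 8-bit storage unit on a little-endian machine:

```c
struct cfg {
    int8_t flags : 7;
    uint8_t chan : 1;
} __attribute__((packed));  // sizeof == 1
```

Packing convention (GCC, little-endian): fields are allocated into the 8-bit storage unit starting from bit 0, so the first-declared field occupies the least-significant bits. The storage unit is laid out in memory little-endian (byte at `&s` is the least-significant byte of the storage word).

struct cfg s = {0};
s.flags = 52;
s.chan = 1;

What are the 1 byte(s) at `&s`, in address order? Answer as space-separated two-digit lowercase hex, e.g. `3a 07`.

[0+:7] flags=52 & 0x7f = 0x34; word=0x34
[7+:1] chan=1 & 0x1 = 0x1; word=0xb4
word = 0xb4 → little-endian bytes:
  [0]=0xb4

b4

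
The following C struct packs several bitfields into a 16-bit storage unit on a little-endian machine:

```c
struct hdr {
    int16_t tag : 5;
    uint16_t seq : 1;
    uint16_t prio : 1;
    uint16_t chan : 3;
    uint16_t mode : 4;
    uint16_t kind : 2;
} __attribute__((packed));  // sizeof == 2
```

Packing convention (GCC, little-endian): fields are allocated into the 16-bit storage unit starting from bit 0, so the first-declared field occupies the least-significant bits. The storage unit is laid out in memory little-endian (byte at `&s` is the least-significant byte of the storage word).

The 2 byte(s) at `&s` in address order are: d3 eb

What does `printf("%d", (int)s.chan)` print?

[0]=0xd3 [1]=0xeb (little-endian) → word 0xebd3
tag [0+:5] = (word>>0) & 0x1f = 19
seq [5+:1] = (word>>5) & 0x1 = 0
prio [6+:1] = (word>>6) & 0x1 = 1
chan [7+:3] = (word>>7) & 0x7 = 7  ←
mode [10+:4] = (word>>10) & 0xf = 10
kind [14+:2] = (word>>14) & 0x3 = 3

7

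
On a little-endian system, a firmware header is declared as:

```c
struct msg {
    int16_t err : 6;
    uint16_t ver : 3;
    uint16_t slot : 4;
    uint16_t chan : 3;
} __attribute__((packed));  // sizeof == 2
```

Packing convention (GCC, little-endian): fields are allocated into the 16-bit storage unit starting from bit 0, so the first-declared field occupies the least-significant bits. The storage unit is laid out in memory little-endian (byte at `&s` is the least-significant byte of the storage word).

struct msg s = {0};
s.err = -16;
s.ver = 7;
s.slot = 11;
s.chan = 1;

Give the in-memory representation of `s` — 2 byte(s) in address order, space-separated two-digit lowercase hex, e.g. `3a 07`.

err:6 = -16 → 0x30 << 0 → word 0x0030
ver:3 = 7 → 0x7 << 6 → word 0x01f0
slot:4 = 11 → 0xb << 9 → word 0x17f0
chan:3 = 1 → 0x1 << 13 → word 0x37f0
word = 0x37f0 → little-endian bytes:
  [0]=0xf0  [1]=0x37

f0 37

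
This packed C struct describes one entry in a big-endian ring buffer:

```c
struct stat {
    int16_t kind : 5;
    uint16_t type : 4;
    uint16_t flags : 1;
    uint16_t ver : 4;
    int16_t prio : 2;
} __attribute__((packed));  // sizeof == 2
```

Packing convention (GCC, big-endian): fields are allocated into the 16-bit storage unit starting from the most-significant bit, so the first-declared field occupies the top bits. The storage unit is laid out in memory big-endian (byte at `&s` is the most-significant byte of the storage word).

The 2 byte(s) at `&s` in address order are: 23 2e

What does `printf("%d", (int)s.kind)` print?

4

[0]=0x23 [1]=0x2e (big-endian) → word 0x232e
kind:5 @ bit 11 → (0x232e>>11)&0x1f = 0x4  ←
type:4 @ bit 7 → (0x232e>>7)&0xf = 0x6
flags:1 @ bit 6 → (0x232e>>6)&0x1 = 0x0
ver:4 @ bit 2 → (0x232e>>2)&0xf = 0xb
prio:2 @ bit 0 → (0x232e>>0)&0x3 = 0x2
kind signed 5b, MSB=0: value = 4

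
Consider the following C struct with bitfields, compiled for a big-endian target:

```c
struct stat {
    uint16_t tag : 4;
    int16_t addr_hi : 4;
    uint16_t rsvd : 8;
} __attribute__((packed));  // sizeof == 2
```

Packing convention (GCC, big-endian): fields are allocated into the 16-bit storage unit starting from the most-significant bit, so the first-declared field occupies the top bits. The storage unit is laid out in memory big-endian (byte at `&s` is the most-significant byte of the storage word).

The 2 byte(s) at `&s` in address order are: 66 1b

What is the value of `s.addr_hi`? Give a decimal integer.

6

[0]=0x66 [1]=0x1b (big-endian) → word 0x661b
tag:4 @ bit 12 → (0x661b>>12)&0xf = 0x6
addr_hi:4 @ bit 8 → (0x661b>>8)&0xf = 0x6  ←
rsvd:8 @ bit 0 → (0x661b>>0)&0xff = 0x1b
addr_hi signed 4b, MSB=0: value = 6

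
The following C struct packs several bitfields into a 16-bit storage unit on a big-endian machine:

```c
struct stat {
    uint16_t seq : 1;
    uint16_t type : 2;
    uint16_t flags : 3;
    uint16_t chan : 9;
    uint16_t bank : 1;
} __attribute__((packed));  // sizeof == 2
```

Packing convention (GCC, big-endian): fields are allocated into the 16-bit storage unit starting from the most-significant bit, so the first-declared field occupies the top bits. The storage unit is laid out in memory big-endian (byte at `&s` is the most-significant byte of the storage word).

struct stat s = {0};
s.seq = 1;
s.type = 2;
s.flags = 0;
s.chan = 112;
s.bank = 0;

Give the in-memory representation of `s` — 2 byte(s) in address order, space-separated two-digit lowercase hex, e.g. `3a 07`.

c0 e0

seq (1b) val=1 bits=0x1 at bit 15: 0x8000
type (2b) val=2 bits=0x2 at bit 13: 0xc000
flags (3b) val=0 bits=0x0 at bit 10: 0xc000
chan (9b) val=112 bits=0x70 at bit 1: 0xc0e0
bank (1b) val=0 bits=0x0 at bit 0: 0xc0e0
word = 0xc0e0 → big-endian bytes:
  [0]=0xc0  [1]=0xe0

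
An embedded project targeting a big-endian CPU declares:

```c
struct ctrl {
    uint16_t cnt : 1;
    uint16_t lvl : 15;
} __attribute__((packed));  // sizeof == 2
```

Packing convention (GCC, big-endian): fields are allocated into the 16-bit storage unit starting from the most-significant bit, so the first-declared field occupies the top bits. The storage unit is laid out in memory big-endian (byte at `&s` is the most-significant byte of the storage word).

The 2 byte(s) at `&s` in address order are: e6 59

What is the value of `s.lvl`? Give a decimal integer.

[0]=0xe6 [1]=0x59 (big-endian) → word 0xe659
cnt [15+:1] = (word>>15) & 0x1 = 1
lvl [0+:15] = (word>>0) & 0x7fff = 26201  ←

26201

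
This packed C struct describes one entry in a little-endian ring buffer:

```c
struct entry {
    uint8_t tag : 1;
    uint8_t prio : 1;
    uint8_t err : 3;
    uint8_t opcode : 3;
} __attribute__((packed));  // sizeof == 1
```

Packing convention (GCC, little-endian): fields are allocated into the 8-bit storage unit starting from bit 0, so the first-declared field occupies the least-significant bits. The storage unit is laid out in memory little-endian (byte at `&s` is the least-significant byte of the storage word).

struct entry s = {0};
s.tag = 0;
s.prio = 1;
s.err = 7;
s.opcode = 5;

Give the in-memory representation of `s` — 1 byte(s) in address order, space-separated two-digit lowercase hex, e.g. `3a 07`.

be

[0+:1] tag=0 & 0x1 = 0x0; word=0x00
[1+:1] prio=1 & 0x1 = 0x1; word=0x02
[2+:3] err=7 & 0x7 = 0x7; word=0x1e
[5+:3] opcode=5 & 0x7 = 0x5; word=0xbe
word = 0xbe → little-endian bytes:
  [0]=0xbe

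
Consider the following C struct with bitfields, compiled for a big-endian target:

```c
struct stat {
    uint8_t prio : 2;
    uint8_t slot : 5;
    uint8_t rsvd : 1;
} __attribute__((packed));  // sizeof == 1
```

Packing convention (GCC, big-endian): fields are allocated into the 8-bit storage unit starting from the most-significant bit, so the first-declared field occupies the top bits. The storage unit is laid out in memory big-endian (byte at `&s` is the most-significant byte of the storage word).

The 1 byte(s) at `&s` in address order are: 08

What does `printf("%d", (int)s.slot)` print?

[0]=0x08 (big-endian) → word 0x08
prio [6+:2] = (word>>6) & 0x3 = 0
slot [1+:5] = (word>>1) & 0x1f = 4  ←
rsvd [0+:1] = (word>>0) & 0x1 = 0

4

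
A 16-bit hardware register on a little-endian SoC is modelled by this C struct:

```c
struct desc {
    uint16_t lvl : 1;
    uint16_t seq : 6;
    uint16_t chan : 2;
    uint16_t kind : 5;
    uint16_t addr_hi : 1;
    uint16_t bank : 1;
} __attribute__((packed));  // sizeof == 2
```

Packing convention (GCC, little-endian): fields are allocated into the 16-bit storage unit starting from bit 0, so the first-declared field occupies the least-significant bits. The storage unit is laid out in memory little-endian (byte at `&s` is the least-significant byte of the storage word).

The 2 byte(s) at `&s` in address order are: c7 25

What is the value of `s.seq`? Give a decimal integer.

[0]=0xc7 [1]=0x25 (little-endian) → word 0x25c7
lvl:1 @ bit 0 → (0x25c7>>0)&0x1 = 0x1
seq:6 @ bit 1 → (0x25c7>>1)&0x3f = 0x23  ←
chan:2 @ bit 7 → (0x25c7>>7)&0x3 = 0x3
kind:5 @ bit 9 → (0x25c7>>9)&0x1f = 0x12
addr_hi:1 @ bit 14 → (0x25c7>>14)&0x1 = 0x0
bank:1 @ bit 15 → (0x25c7>>15)&0x1 = 0x0

35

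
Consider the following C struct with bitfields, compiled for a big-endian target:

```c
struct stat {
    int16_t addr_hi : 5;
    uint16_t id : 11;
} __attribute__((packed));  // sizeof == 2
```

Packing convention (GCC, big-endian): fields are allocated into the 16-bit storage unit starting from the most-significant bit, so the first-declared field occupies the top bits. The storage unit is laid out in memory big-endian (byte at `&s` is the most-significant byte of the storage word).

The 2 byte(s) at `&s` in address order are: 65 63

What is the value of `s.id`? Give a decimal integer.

1379

[0]=0x65 [1]=0x63 (big-endian) → word 0x6563
addr_hi:5 @ bit 11 → (0x6563>>11)&0x1f = 0xc
id:11 @ bit 0 → (0x6563>>0)&0x7ff = 0x563  ←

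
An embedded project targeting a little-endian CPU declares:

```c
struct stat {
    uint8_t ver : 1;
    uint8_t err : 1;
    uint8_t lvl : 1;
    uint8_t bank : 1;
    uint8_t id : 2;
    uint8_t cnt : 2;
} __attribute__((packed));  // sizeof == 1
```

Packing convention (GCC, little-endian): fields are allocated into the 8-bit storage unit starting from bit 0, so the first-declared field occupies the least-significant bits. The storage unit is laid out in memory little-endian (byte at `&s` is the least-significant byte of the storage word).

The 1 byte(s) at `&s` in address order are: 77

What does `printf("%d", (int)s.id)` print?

3

[0]=0x77 (little-endian) → word 0x77
ver [0+:1] = (word>>0) & 0x1 = 1
err [1+:1] = (word>>1) & 0x1 = 1
lvl [2+:1] = (word>>2) & 0x1 = 1
bank [3+:1] = (word>>3) & 0x1 = 0
id [4+:2] = (word>>4) & 0x3 = 3  ←
cnt [6+:2] = (word>>6) & 0x3 = 1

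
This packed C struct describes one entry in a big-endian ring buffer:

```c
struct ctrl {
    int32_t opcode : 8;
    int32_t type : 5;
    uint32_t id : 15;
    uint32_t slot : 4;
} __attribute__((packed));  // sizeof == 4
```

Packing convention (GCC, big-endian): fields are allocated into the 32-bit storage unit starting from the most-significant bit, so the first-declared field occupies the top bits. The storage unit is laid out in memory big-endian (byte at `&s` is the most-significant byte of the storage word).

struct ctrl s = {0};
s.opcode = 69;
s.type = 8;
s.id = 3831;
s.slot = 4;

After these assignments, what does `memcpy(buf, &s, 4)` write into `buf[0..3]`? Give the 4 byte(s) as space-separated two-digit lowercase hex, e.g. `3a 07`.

opcode:8 = 69 → 0x45 << 24 → word 0x45000000
type:5 = 8 → 0x8 << 19 → word 0x45400000
id:15 = 3831 → 0xef7 << 4 → word 0x4540ef70
slot:4 = 4 → 0x4 << 0 → word 0x4540ef74
word = 0x4540ef74 → big-endian bytes:
  [0]=0x45  [1]=0x40  [2]=0xef  [3]=0x74

45 40 ef 74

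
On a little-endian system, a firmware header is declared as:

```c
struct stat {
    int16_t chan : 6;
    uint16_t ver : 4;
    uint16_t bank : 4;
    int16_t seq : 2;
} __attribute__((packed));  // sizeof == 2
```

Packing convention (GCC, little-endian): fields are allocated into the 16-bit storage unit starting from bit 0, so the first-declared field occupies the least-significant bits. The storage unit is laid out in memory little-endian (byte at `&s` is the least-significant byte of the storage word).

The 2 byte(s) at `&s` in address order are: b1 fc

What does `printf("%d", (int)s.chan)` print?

[0]=0xb1 [1]=0xfc (little-endian) → word 0xfcb1
chan [0+:6] = (word>>0) & 0x3f = 49  ←
ver [6+:4] = (word>>6) & 0xf = 2
bank [10+:4] = (word>>10) & 0xf = 15
seq [14+:2] = (word>>14) & 0x3 = 3
chan signed 6b, MSB=1: 49 - 64 = -15

-15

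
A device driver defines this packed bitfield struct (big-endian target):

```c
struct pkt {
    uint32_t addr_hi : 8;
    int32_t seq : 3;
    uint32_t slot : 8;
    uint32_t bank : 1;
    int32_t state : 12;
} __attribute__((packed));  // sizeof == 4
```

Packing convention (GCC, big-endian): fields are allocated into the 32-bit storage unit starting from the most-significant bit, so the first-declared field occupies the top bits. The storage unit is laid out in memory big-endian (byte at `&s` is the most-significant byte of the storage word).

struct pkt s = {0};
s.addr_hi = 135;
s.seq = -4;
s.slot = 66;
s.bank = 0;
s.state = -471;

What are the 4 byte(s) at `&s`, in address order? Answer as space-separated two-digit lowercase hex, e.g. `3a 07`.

[24+:8] addr_hi=135 & 0xff = 0x87; word=0x87000000
[21+:3] seq=-4 & 0x7 = 0x4; word=0x87800000
[13+:8] slot=66 & 0xff = 0x42; word=0x87884000
[12+:1] bank=0 & 0x1 = 0x0; word=0x87884000
[0+:12] state=-471 & 0xfff = 0xe29; word=0x87884e29
word = 0x87884e29 → big-endian bytes:
  [0]=0x87  [1]=0x88  [2]=0x4e  [3]=0x29

87 88 4e 29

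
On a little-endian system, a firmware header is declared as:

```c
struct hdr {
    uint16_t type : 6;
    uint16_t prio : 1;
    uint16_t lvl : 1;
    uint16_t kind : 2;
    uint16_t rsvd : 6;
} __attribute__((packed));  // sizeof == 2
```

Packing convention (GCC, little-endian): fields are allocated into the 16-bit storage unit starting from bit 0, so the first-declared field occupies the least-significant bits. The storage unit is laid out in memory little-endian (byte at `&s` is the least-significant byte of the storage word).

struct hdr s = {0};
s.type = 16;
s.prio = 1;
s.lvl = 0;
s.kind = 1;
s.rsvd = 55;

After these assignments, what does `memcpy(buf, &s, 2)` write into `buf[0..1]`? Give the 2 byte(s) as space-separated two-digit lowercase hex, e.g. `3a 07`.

50 dd

[0+:6] type=16 & 0x3f = 0x10; word=0x0010
[6+:1] prio=1 & 0x1 = 0x1; word=0x0050
[7+:1] lvl=0 & 0x1 = 0x0; word=0x0050
[8+:2] kind=1 & 0x3 = 0x1; word=0x0150
[10+:6] rsvd=55 & 0x3f = 0x37; word=0xdd50
word = 0xdd50 → little-endian bytes:
  [0]=0x50  [1]=0xdd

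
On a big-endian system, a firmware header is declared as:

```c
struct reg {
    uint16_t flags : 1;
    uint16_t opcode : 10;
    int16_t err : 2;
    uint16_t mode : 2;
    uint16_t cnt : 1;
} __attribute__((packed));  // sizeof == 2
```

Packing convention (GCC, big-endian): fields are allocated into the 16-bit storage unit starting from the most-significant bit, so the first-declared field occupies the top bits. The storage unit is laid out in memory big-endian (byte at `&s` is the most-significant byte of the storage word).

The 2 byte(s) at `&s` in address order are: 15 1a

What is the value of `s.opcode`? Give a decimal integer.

168

[0]=0x15 [1]=0x1a (big-endian) → word 0x151a
flags [15+:1] = (word>>15) & 0x1 = 0
opcode [5+:10] = (word>>5) & 0x3ff = 168  ←
err [3+:2] = (word>>3) & 0x3 = 3
mode [1+:2] = (word>>1) & 0x3 = 1
cnt [0+:1] = (word>>0) & 0x1 = 0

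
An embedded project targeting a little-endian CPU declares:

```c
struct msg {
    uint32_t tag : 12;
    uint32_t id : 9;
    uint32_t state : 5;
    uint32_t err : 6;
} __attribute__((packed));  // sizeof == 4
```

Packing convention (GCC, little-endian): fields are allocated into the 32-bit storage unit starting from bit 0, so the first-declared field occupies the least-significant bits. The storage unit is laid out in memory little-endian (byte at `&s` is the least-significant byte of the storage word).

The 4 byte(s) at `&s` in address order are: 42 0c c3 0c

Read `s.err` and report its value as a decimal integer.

3

[0]=0x42 [1]=0x0c [2]=0xc3 [3]=0x0c (little-endian) → word 0x0cc30c42
tag [0+:12] = (word>>0) & 0xfff = 3138
id [12+:9] = (word>>12) & 0x1ff = 48
state [21+:5] = (word>>21) & 0x1f = 6
err [26+:6] = (word>>26) & 0x3f = 3  ←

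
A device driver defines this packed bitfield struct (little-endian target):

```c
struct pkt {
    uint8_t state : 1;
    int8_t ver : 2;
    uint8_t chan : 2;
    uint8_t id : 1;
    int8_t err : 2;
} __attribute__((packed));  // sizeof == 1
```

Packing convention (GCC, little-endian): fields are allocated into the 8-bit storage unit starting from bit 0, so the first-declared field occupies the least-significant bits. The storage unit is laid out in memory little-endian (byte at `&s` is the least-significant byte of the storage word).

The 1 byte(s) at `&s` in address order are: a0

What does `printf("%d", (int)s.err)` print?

[0]=0xa0 (little-endian) → word 0xa0
state [0+:1] = (word>>0) & 0x1 = 0
ver [1+:2] = (word>>1) & 0x3 = 0
chan [3+:2] = (word>>3) & 0x3 = 0
id [5+:1] = (word>>5) & 0x1 = 1
err [6+:2] = (word>>6) & 0x3 = 2  ←
err signed 2b, MSB=1: 2 - 4 = -2

-2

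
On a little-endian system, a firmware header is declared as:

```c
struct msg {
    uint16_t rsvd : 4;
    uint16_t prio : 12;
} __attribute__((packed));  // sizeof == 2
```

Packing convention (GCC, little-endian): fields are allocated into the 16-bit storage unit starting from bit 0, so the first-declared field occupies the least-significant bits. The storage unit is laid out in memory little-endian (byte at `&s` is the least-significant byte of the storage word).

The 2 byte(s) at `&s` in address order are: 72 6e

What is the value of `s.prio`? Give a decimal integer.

1767

[0]=0x72 [1]=0x6e (little-endian) → word 0x6e72
rsvd:4 @ bit 0 → (0x6e72>>0)&0xf = 0x2
prio:12 @ bit 4 → (0x6e72>>4)&0xfff = 0x6e7  ←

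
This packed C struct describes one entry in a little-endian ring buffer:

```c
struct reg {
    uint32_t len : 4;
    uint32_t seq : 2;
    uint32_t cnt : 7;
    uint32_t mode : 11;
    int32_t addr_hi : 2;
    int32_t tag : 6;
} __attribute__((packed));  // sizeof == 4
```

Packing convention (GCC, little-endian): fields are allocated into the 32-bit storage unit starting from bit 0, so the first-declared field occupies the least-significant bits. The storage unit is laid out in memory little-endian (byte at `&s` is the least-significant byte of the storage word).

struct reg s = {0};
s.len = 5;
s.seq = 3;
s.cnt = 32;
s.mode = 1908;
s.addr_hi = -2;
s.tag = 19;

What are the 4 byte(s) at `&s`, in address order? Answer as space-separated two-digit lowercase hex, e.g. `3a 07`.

len:4 = 5 → 0x5 << 0 → word 0x00000005
seq:2 = 3 → 0x3 << 4 → word 0x00000035
cnt:7 = 32 → 0x20 << 6 → word 0x00000835
mode:11 = 1908 → 0x774 << 13 → word 0x00ee8835
addr_hi:2 = -2 → 0x2 << 24 → word 0x02ee8835
tag:6 = 19 → 0x13 << 26 → word 0x4eee8835
word = 0x4eee8835 → little-endian bytes:
  [0]=0x35  [1]=0x88  [2]=0xee  [3]=0x4e

35 88 ee 4e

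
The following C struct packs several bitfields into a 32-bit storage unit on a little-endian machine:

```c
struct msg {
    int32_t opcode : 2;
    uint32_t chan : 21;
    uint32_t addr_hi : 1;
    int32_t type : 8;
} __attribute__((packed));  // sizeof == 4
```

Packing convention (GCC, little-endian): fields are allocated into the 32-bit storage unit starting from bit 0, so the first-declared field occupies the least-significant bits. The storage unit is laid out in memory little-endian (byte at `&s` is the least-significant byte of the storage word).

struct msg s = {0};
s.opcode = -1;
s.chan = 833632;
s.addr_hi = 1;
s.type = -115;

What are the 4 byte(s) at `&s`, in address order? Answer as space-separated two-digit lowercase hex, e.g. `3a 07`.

83 e1 b2 8d

opcode:2 = -1 → 0x3 << 0 → word 0x00000003
chan:21 = 833632 → 0xcb860 << 2 → word 0x0032e183
addr_hi:1 = 1 → 0x1 << 23 → word 0x00b2e183
type:8 = -115 → 0x8d << 24 → word 0x8db2e183
word = 0x8db2e183 → little-endian bytes:
  [0]=0x83  [1]=0xe1  [2]=0xb2  [3]=0x8d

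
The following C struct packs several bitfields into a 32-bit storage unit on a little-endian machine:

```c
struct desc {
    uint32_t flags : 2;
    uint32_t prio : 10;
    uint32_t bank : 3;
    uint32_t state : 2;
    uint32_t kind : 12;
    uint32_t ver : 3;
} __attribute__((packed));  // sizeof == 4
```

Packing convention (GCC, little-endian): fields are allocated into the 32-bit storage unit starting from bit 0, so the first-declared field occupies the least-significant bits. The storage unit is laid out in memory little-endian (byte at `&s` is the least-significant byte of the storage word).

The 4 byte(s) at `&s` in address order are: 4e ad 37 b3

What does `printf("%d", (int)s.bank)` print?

2

[0]=0x4e [1]=0xad [2]=0x37 [3]=0xb3 (little-endian) → word 0xb337ad4e
flags:2 @ bit 0 → (0xb337ad4e>>0)&0x3 = 0x2
prio:10 @ bit 2 → (0xb337ad4e>>2)&0x3ff = 0x353
bank:3 @ bit 12 → (0xb337ad4e>>12)&0x7 = 0x2  ←
state:2 @ bit 15 → (0xb337ad4e>>15)&0x3 = 0x3
kind:12 @ bit 17 → (0xb337ad4e>>17)&0xfff = 0x99b
ver:3 @ bit 29 → (0xb337ad4e>>29)&0x7 = 0x5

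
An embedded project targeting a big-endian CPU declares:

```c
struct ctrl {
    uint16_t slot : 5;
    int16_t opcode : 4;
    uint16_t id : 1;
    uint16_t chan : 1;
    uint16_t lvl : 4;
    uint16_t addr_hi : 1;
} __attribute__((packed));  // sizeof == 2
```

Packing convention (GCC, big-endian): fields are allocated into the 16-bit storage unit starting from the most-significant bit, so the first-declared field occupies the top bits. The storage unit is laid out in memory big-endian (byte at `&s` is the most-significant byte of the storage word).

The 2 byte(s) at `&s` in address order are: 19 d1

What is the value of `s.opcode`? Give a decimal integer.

3

[0]=0x19 [1]=0xd1 (big-endian) → word 0x19d1
slot:5 @ bit 11 → (0x19d1>>11)&0x1f = 0x3
opcode:4 @ bit 7 → (0x19d1>>7)&0xf = 0x3  ←
id:1 @ bit 6 → (0x19d1>>6)&0x1 = 0x1
chan:1 @ bit 5 → (0x19d1>>5)&0x1 = 0x0
lvl:4 @ bit 1 → (0x19d1>>1)&0xf = 0x8
addr_hi:1 @ bit 0 → (0x19d1>>0)&0x1 = 0x1
opcode signed 4b, MSB=0: value = 3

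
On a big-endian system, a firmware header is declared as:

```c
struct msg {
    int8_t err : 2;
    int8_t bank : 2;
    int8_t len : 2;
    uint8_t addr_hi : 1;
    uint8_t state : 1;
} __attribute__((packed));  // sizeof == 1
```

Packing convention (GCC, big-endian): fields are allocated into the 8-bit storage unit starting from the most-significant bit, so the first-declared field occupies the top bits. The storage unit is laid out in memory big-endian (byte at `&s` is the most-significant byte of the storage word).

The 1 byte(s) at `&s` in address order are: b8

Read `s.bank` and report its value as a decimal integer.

[0]=0xb8 (big-endian) → word 0xb8
err [6+:2] = (word>>6) & 0x3 = 2
bank [4+:2] = (word>>4) & 0x3 = 3  ←
len [2+:2] = (word>>2) & 0x3 = 2
addr_hi [1+:1] = (word>>1) & 0x1 = 0
state [0+:1] = (word>>0) & 0x1 = 0
bank signed 2b, MSB=1: 3 - 4 = -1

-1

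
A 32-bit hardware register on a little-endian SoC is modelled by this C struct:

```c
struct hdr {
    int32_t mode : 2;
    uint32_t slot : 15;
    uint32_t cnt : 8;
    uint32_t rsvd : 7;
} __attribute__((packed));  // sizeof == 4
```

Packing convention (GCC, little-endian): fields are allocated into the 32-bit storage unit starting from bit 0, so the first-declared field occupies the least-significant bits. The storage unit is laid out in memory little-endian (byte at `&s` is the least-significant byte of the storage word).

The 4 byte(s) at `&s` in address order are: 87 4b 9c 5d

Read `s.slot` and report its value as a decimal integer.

4833

[0]=0x87 [1]=0x4b [2]=0x9c [3]=0x5d (little-endian) → word 0x5d9c4b87
mode [0+:2] = (word>>0) & 0x3 = 3
slot [2+:15] = (word>>2) & 0x7fff = 4833  ←
cnt [17+:8] = (word>>17) & 0xff = 206
rsvd [25+:7] = (word>>25) & 0x7f = 46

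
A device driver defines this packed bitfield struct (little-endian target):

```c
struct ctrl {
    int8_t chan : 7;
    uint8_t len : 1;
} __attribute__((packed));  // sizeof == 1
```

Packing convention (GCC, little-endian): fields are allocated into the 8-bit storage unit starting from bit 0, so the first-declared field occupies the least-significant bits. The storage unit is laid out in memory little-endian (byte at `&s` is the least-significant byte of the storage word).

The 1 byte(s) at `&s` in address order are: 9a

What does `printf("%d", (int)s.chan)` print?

26

[0]=0x9a (little-endian) → word 0x9a
chan [0+:7] = (word>>0) & 0x7f = 26  ←
len [7+:1] = (word>>7) & 0x1 = 1
chan signed 7b, MSB=0: value = 26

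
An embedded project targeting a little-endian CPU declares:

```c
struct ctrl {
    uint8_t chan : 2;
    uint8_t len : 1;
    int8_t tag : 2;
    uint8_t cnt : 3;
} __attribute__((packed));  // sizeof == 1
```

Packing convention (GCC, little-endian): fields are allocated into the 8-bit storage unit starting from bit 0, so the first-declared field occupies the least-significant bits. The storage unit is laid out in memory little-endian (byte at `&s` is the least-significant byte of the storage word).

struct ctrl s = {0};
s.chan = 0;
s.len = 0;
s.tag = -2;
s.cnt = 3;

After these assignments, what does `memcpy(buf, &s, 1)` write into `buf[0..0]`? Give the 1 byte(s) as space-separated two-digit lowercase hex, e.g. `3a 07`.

chan (2b) val=0 bits=0x0 at bit 0: 0x00
len (1b) val=0 bits=0x0 at bit 2: 0x00
tag (2b) val=-2 bits=0x2 at bit 3: 0x10
cnt (3b) val=3 bits=0x3 at bit 5: 0x70
word = 0x70 → little-endian bytes:
  [0]=0x70

70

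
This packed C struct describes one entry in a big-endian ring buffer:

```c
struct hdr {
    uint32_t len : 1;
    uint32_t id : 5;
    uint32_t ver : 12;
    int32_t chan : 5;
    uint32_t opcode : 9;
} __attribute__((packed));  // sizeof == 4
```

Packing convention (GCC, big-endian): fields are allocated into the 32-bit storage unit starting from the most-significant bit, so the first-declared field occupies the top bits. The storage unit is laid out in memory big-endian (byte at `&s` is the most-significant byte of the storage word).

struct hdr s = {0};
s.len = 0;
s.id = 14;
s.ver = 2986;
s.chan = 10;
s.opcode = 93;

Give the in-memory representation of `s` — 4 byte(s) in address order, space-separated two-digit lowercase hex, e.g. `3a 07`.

3a ea 94 5d

len (1b) val=0 bits=0x0 at bit 31: 0x00000000
id (5b) val=14 bits=0xe at bit 26: 0x38000000
ver (12b) val=2986 bits=0xbaa at bit 14: 0x3aea8000
chan (5b) val=10 bits=0xa at bit 9: 0x3aea9400
opcode (9b) val=93 bits=0x5d at bit 0: 0x3aea945d
word = 0x3aea945d → big-endian bytes:
  [0]=0x3a  [1]=0xea  [2]=0x94  [3]=0x5d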